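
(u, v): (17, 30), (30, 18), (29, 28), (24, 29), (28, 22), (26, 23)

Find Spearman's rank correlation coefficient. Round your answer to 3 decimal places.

Rank u: 1, 6, 5, 2, 4, 3
Rank v: 6, 1, 4, 5, 2, 3
d = rank(u) − rank(v): -5, 5, 1, -3, 2, 0; Σd² = 64
ρ = 1 − 6Σd² / [n(n²−1)] = 1 − 6×64 / (6×35) = 1 − 384/210 ≈ -0.829

-0.829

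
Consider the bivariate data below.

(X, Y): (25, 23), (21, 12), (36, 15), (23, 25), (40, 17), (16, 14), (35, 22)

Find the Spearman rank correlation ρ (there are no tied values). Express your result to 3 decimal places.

0.286

Rank X: 4, 2, 6, 3, 7, 1, 5
Rank Y: 6, 1, 3, 7, 4, 2, 5
d = rank(X) − rank(Y): -2, 1, 3, -4, 3, -1, 0; Σd² = 40
ρ = 1 − 6Σd² / [n(n²−1)] = 1 − 6×40 / (7×48) = 1 − 240/336 ≈ 0.286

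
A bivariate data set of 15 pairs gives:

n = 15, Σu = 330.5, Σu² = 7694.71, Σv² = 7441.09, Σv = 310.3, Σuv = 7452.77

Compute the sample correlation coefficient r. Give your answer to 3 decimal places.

r = (nΣuv − ΣuΣv) / √[(nΣu² − (Σu)²)(nΣv² − (Σv)²)]
Numerator: 15×7452.77 − 330.5×310.3 = 9237.4
Denominator: √[(115420.65 − 109230.25)(111616.35 − 96286.09)] = √[6190.4 × 15330.26] = 9741.6858
r = 9237.4 / 9741.6858 ≈ 0.948

0.948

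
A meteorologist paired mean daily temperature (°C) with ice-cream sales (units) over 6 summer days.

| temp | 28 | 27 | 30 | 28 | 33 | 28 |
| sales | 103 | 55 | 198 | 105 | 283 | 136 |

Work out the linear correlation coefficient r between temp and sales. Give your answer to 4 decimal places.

n = 6, Σx = 174, Σy = 880, Σx² = 5070, Σy² = 162448, Σxy = 26396
nΣxy − ΣxΣy = 158376 − 153120 = 5256
nΣx² − (Σx)² = 30420 − 30276 = 144; nΣy² − (Σy)² = 974688 − 774400 = 200288
r = 5256 / √(144 × 200288) = 5256 / 5370.4257 ≈ 0.9787

0.9787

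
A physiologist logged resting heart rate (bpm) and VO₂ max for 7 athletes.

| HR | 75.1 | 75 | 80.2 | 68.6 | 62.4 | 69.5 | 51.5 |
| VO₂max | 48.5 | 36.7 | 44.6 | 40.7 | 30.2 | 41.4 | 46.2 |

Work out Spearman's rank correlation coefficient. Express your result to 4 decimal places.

Rank HR: 6, 5, 7, 3, 2, 4, 1
Rank VO₂max: 7, 2, 5, 3, 1, 4, 6
d = rank(HR) − rank(VO₂max): -1, 3, 2, 0, 1, 0, -5; Σd² = 40
ρ = 1 − 6Σd² / [n(n²−1)] = 1 − 6×40 / (7×48) = 1 − 240/336 ≈ 0.2857

0.2857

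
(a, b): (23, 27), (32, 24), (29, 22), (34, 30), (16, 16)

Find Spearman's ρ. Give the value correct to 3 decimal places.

0.700

Rank a: 2, 4, 3, 5, 1
Rank b: 4, 3, 2, 5, 1
d = rank(a) − rank(b): -2, 1, 1, 0, 0; Σd² = 6
ρ = 1 − 6Σd² / [n(n²−1)] = 1 − 6×6 / (5×24) = 1 − 36/120 ≈ 0.700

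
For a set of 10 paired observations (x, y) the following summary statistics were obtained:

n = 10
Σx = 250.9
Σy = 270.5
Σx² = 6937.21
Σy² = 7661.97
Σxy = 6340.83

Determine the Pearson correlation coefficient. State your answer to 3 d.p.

-0.948

r = (nΣxy − ΣxΣy) / √[(nΣx² − (Σx)²)(nΣy² − (Σy)²)]
Numerator: 10×6340.83 − 250.9×270.5 = -4460.15
Denominator: √[(69372.1 − 62950.81)(76619.7 − 73170.25)] = √[6421.29 × 3449.45] = 4706.3700
r = -4460.15 / 4706.3700 ≈ -0.948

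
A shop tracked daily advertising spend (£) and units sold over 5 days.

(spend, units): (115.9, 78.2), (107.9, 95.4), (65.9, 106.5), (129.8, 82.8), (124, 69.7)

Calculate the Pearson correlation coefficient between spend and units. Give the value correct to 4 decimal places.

-0.8552

n = 5, Σx = 543.5, Σy = 432.6, Σx² = 61642.07, Σy² = 38272.58, Σxy = 45765.63
nΣxy − ΣxΣy = 228828.15 − 235118.1 = -6289.95
nΣx² − (Σx)² = 308210.35 − 295392.25 = 12818.1; nΣy² − (Σy)² = 191362.9 − 187142.76 = 4220.14
r = -6289.95 / √(12818.1 × 4220.14) = -6289.95 / 7354.8743 ≈ -0.8552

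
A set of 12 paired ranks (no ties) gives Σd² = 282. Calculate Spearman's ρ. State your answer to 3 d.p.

0.014

ρ = 1 − 6Σd² / [n(n²−1)] = 1 − 6×282 / (12×143)
  = 1 − 1692/1716 = 1 − 0.9860 ≈ 0.014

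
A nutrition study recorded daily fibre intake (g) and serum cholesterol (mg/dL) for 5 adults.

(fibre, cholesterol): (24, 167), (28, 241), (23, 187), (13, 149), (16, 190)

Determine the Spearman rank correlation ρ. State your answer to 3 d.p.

0.600

Rank fibre: 4, 5, 3, 1, 2
Rank cholesterol: 2, 5, 3, 1, 4
d = rank(fibre) − rank(cholesterol): 2, 0, 0, 0, -2; Σd² = 8
ρ = 1 − 6Σd² / [n(n²−1)] = 1 − 6×8 / (5×24) = 1 − 48/120 ≈ 0.600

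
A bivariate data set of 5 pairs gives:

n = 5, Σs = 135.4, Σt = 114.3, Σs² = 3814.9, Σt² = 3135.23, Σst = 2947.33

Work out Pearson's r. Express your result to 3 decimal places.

-0.532

r = (nΣst − ΣsΣt) / √[(nΣs² − (Σs)²)(nΣt² − (Σt)²)]
Numerator: 5×2947.33 − 135.4×114.3 = -739.57
Denominator: √[(19074.5 − 18333.16)(15676.15 − 13064.49)] = √[741.34 × 2611.66] = 1391.4482
r = -739.57 / 1391.4482 ≈ -0.532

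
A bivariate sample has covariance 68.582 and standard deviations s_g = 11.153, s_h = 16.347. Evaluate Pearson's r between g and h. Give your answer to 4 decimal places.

0.3762

r = Cov(g,h) / (s_g · s_h) = 68.582 / (11.153 × 16.347)
  = 68.582 / 182.3181 ≈ 0.3762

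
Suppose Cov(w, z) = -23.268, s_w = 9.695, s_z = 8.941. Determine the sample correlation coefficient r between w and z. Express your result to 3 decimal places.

-0.268

r = Cov(w,z) / (s_w · s_z) = -23.268 / (9.695 × 8.941)
  = -23.268 / 86.6830 ≈ -0.268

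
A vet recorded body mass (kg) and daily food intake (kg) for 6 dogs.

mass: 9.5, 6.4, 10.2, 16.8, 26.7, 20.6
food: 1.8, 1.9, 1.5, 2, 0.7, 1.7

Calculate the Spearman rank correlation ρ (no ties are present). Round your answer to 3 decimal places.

-0.543

Rank mass: 2, 1, 3, 4, 6, 5
Rank food: 4, 5, 2, 6, 1, 3
d = rank(mass) − rank(food): -2, -4, 1, -2, 5, 2; Σd² = 54
ρ = 1 − 6Σd² / [n(n²−1)] = 1 − 6×54 / (6×35) = 1 − 324/210 ≈ -0.543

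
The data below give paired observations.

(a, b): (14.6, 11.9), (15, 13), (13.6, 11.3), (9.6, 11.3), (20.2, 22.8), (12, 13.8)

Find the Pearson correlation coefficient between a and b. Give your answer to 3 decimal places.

n = 6, Σa = 85, Σb = 84.1, Σa² = 1267.32, Σb² = 1276.27, Σab = 1257.06
nΣab − ΣaΣb = 7542.36 − 7148.5 = 393.86
nΣa² − (Σa)² = 7603.92 − 7225 = 378.92; nΣb² − (Σb)² = 7657.62 − 7072.81 = 584.81
r = 393.86 / √(378.92 × 584.81) = 393.86 / 470.7401 ≈ 0.837

0.837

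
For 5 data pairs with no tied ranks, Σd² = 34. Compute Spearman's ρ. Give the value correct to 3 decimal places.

-0.700

ρ = 1 − 6Σd² / [n(n²−1)] = 1 − 6×34 / (5×24)
  = 1 − 204/120 = 1 − 1.7000 ≈ -0.700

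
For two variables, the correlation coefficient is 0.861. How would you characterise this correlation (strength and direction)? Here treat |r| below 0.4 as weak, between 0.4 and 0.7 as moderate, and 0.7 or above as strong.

strong positive

r = 0.861 > 0 so the relationship is positive.
|r| = 0.861, which falls in the strong range.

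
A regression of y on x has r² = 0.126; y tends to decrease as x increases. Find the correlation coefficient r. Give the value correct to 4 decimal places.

-0.3550

|r| = √0.126 = 0.3550
The association is negative, so r = −0.3550.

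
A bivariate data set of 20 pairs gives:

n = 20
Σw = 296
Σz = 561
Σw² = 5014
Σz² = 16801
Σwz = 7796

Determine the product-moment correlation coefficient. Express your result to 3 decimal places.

-0.617

r = (nΣwz − ΣwΣz) / √[(nΣw² − (Σw)²)(nΣz² − (Σz)²)]
Numerator: 20×7796 − 296×561 = -10136
Denominator: √[(100280 − 87616)(336020 − 314721)] = √[12664 × 21299] = 16423.4751
r = -10136 / 16423.4751 ≈ -0.617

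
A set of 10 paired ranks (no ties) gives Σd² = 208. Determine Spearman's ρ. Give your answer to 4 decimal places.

ρ = 1 − 6Σd² / [n(n²−1)] = 1 − 6×208 / (10×99)
  = 1 − 1248/990 = 1 − 1.26061 ≈ -0.2606

-0.2606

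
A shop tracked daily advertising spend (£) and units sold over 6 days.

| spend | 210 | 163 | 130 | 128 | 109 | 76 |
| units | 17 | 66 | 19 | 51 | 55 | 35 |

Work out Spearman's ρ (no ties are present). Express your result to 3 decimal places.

-0.257

Rank spend: 6, 5, 4, 3, 2, 1
Rank units: 1, 6, 2, 4, 5, 3
d = rank(spend) − rank(units): 5, -1, 2, -1, -3, -2; Σd² = 44
ρ = 1 − 6Σd² / [n(n²−1)] = 1 − 6×44 / (6×35) = 1 − 264/210 ≈ -0.257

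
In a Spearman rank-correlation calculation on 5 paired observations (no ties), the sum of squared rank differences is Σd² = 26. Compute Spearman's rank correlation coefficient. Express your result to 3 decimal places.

-0.300

ρ = 1 − 6Σd² / [n(n²−1)] = 1 − 6×26 / (5×24)
  = 1 − 156/120 = 1 − 1.3000 ≈ -0.300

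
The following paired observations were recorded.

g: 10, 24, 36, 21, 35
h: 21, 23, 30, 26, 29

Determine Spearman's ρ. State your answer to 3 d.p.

Rank g: 1, 3, 5, 2, 4
Rank h: 1, 2, 5, 3, 4
d = rank(g) − rank(h): 0, 1, 0, -1, 0; Σd² = 2
ρ = 1 − 6Σd² / [n(n²−1)] = 1 − 6×2 / (5×24) = 1 − 12/120 ≈ 0.900

0.900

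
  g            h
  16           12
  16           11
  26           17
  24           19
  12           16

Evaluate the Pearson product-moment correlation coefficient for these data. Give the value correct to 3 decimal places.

n = 5, Σg = 94, Σh = 75, Σg² = 1908, Σh² = 1171, Σgh = 1458
nΣgh − ΣgΣh = 7290 − 7050 = 240
nΣg² − (Σg)² = 9540 − 8836 = 704; nΣh² − (Σh)² = 5855 − 5625 = 230
r = 240 / √(704 × 230) = 240 / 402.3928 ≈ 0.596

0.596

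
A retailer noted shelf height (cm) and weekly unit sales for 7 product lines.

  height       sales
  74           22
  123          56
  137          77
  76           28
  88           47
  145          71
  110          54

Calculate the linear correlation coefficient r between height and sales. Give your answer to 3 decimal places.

n = 7, Σx = 753, Σy = 355, Σx² = 86019, Σy² = 20499, Σxy = 41564
nΣxy − ΣxΣy = 290948 − 267315 = 23633
nΣx² − (Σx)² = 602133 − 567009 = 35124; nΣy² − (Σy)² = 143493 − 126025 = 17468
r = 23633 / √(35124 × 17468) = 23633 / 24769.8614 ≈ 0.954

0.954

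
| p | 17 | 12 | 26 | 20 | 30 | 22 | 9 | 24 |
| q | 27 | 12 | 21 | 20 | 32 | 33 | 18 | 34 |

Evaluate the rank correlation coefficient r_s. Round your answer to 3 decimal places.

Rank p: 3, 2, 7, 4, 8, 5, 1, 6
Rank q: 5, 1, 4, 3, 6, 7, 2, 8
d = rank(p) − rank(q): -2, 1, 3, 1, 2, -2, -1, -2; Σd² = 28
ρ = 1 − 6Σd² / [n(n²−1)] = 1 − 6×28 / (8×63) = 1 − 168/504 ≈ 0.667

0.667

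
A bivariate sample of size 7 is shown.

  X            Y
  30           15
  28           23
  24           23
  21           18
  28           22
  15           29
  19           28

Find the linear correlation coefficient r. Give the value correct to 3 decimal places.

n = 7, ΣX = 165, ΣY = 158, ΣX² = 4071, ΣY² = 3716, ΣXY = 3607
nΣXY − ΣXΣY = 25249 − 26070 = -821
nΣX² − (ΣX)² = 28497 − 27225 = 1272; nΣY² − (ΣY)² = 26012 − 24964 = 1048
r = -821 / √(1272 × 1048) = -821 / 1154.5804 ≈ -0.711

-0.711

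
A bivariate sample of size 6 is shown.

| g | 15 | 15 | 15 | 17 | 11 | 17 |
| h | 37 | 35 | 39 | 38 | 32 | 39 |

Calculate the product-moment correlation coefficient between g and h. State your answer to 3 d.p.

n = 6, Σg = 90, Σh = 220, Σg² = 1374, Σh² = 8104, Σgh = 3326
nΣgh − ΣgΣh = 19956 − 19800 = 156
nΣg² − (Σg)² = 8244 − 8100 = 144; nΣh² − (Σh)² = 48624 − 48400 = 224
r = 156 / √(144 × 224) = 156 / 179.5996 ≈ 0.869

0.869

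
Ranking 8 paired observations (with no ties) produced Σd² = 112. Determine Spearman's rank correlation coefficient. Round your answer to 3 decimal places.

-0.333

ρ = 1 − 6Σd² / [n(n²−1)] = 1 − 6×112 / (8×63)
  = 1 − 672/504 = 1 − 1.3333 ≈ -0.333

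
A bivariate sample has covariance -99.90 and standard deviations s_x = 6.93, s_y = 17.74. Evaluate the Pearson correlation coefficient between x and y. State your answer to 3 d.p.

-0.813

r = Cov(x,y) / (s_x · s_y) = -99.90 / (6.93 × 17.74)
  = -99.90 / 122.9382 ≈ -0.813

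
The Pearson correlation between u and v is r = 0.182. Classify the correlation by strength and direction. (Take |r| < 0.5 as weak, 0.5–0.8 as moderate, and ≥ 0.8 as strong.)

r = 0.182 > 0 so the relationship is positive.
|r| = 0.182, which falls in the weak range.

weak positive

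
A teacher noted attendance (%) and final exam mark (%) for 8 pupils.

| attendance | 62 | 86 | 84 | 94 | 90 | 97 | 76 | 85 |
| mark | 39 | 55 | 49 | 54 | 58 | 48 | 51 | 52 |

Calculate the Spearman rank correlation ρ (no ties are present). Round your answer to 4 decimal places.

Rank attendance: 1, 5, 3, 7, 6, 8, 2, 4
Rank mark: 1, 7, 3, 6, 8, 2, 4, 5
d = rank(attendance) − rank(mark): 0, -2, 0, 1, -2, 6, -2, -1; Σd² = 50
ρ = 1 − 6Σd² / [n(n²−1)] = 1 − 6×50 / (8×63) = 1 − 300/504 ≈ 0.4048

0.4048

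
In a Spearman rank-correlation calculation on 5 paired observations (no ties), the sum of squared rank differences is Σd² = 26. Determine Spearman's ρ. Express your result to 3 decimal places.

-0.300

ρ = 1 − 6Σd² / [n(n²−1)] = 1 − 6×26 / (5×24)
  = 1 − 156/120 = 1 − 1.3000 ≈ -0.300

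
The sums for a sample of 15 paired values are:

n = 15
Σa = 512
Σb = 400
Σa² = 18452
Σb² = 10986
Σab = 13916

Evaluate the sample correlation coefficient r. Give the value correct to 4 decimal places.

r = (nΣab − ΣaΣb) / √[(nΣa² − (Σa)²)(nΣb² − (Σb)²)]
Numerator: 15×13916 − 512×400 = 3940
Denominator: √[(276780 − 262144)(164790 − 160000)] = √[14636 × 4790] = 8372.9589
r = 3940 / 8372.9589 ≈ 0.4706

0.4706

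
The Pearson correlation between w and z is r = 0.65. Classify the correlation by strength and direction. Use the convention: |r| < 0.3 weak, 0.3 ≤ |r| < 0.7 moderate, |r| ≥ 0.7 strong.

moderate positive

r = 0.65 > 0 so the relationship is positive.
|r| = 0.65, which falls in the moderate range.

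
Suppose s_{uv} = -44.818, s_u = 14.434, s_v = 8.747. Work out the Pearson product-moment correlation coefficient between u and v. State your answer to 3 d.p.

-0.355

r = Cov(u,v) / (s_u · s_v) = -44.818 / (14.434 × 8.747)
  = -44.818 / 126.2542 ≈ -0.355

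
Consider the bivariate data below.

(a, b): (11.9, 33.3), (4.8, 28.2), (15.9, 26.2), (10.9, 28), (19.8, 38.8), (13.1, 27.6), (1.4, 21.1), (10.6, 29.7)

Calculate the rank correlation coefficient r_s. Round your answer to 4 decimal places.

Rank a: 5, 2, 7, 4, 8, 6, 1, 3
Rank b: 7, 5, 2, 4, 8, 3, 1, 6
d = rank(a) − rank(b): -2, -3, 5, 0, 0, 3, 0, -3; Σd² = 56
ρ = 1 − 6Σd² / [n(n²−1)] = 1 − 6×56 / (8×63) = 1 − 336/504 ≈ 0.3333

0.3333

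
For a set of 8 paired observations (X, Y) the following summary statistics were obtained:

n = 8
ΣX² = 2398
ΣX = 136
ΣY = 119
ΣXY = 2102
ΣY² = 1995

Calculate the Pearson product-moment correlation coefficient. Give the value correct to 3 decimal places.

r = (nΣXY − ΣXΣY) / √[(nΣX² − (ΣX)²)(nΣY² − (ΣY)²)]
Numerator: 8×2102 − 136×119 = 632
Denominator: √[(19184 − 18496)(15960 − 14161)] = √[688 × 1799] = 1112.5251
r = 632 / 1112.5251 ≈ 0.568

0.568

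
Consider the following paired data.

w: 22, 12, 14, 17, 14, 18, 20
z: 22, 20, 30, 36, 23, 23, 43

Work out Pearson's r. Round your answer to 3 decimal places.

0.320

n = 7, Σw = 117, Σz = 197, Σw² = 2033, Σz² = 5987, Σwz = 3352
nΣwz − ΣwΣz = 23464 − 23049 = 415
nΣw² − (Σw)² = 14231 − 13689 = 542; nΣz² − (Σz)² = 41909 − 38809 = 3100
r = 415 / √(542 × 3100) = 415 / 1296.2253 ≈ 0.320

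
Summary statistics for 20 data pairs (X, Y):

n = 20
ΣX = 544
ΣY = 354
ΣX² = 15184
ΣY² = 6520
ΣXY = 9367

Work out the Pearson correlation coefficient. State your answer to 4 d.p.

-0.8345

r = (nΣXY − ΣXΣY) / √[(nΣX² − (ΣX)²)(nΣY² − (ΣY)²)]
Numerator: 20×9367 − 544×354 = -5236
Denominator: √[(303680 − 295936)(130400 − 125316)] = √[7744 × 5084] = 6274.5913
r = -5236 / 6274.5913 ≈ -0.8345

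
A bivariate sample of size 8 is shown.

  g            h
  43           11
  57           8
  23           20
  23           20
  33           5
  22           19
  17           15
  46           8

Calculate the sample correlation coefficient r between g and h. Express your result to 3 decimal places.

-0.735

n = 8, Σg = 264, Σh = 106, Σg² = 10134, Σh² = 1660, Σgh = 3055
nΣgh − ΣgΣh = 24440 − 27984 = -3544
nΣg² − (Σg)² = 81072 − 69696 = 11376; nΣh² − (Σh)² = 13280 − 11236 = 2044
r = -3544 / √(11376 × 2044) = -3544 / 4822.0892 ≈ -0.735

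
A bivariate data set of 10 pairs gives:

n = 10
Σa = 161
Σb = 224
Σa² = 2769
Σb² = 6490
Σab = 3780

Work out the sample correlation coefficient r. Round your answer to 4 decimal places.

r = (nΣab − ΣaΣb) / √[(nΣa² − (Σa)²)(nΣb² − (Σb)²)]
Numerator: 10×3780 − 161×224 = 1736
Denominator: √[(27690 − 25921)(64900 − 50176)] = √[1769 × 14724] = 5103.6023
r = 1736 / 5103.6023 ≈ 0.3402

0.3402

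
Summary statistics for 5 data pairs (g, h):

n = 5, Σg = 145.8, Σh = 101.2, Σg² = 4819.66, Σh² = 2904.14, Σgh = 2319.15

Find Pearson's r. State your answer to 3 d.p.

-0.906

r = (nΣgh − ΣgΣh) / √[(nΣg² − (Σg)²)(nΣh² − (Σh)²)]
Numerator: 5×2319.15 − 145.8×101.2 = -3159.21
Denominator: √[(24098.3 − 21257.64)(14520.7 − 10241.44)] = √[2840.66 × 4279.26] = 3486.5345
r = -3159.21 / 3486.5345 ≈ -0.906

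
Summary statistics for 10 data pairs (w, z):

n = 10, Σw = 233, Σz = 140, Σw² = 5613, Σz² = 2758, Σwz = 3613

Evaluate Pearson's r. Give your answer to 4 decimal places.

0.9158

r = (nΣwz − ΣwΣz) / √[(nΣw² − (Σw)²)(nΣz² − (Σz)²)]
Numerator: 10×3613 − 233×140 = 3510
Denominator: √[(56130 − 54289)(27580 − 19600)] = √[1841 × 7980] = 3832.9075
r = 3510 / 3832.9075 ≈ 0.9158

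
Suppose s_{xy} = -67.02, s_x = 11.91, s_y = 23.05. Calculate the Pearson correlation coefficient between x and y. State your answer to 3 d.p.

-0.244

r = Cov(x,y) / (s_x · s_y) = -67.02 / (11.91 × 23.05)
  = -67.02 / 274.5255 ≈ -0.244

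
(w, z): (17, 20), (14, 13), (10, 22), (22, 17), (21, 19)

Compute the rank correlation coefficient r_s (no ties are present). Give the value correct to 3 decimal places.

-0.400

Rank w: 3, 2, 1, 5, 4
Rank z: 4, 1, 5, 2, 3
d = rank(w) − rank(z): -1, 1, -4, 3, 1; Σd² = 28
ρ = 1 − 6Σd² / [n(n²−1)] = 1 − 6×28 / (5×24) = 1 − 168/120 ≈ -0.400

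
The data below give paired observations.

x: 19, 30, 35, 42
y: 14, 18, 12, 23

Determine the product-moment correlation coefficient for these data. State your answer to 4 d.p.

n = 4, Σx = 126, Σy = 67, Σx² = 4250, Σy² = 1193, Σxy = 2192
nΣxy − ΣxΣy = 8768 − 8442 = 326
nΣx² − (Σx)² = 17000 − 15876 = 1124; nΣy² − (Σy)² = 4772 − 4489 = 283
r = 326 / √(1124 × 283) = 326 / 563.9965 ≈ 0.5780

0.5780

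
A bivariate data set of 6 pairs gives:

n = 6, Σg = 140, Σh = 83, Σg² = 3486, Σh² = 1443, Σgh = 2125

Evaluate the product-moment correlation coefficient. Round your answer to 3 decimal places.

0.741

r = (nΣgh − ΣgΣh) / √[(nΣg² − (Σg)²)(nΣh² − (Σh)²)]
Numerator: 6×2125 − 140×83 = 1130
Denominator: √[(20916 − 19600)(8658 − 6889)] = √[1316 × 1769] = 1525.7798
r = 1130 / 1525.7798 ≈ 0.741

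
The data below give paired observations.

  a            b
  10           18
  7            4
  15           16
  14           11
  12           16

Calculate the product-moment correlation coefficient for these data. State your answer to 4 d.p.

0.5508

n = 5, Σa = 58, Σb = 65, Σa² = 714, Σb² = 973, Σab = 794
nΣab − ΣaΣb = 3970 − 3770 = 200
nΣa² − (Σa)² = 3570 − 3364 = 206; nΣb² − (Σb)² = 4865 − 4225 = 640
r = 200 / √(206 × 640) = 200 / 363.0978 ≈ 0.5508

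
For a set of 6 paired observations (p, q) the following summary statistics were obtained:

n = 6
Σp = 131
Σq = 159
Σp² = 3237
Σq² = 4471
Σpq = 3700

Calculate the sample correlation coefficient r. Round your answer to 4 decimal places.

0.7335

r = (nΣpq − ΣpΣq) / √[(nΣp² − (Σp)²)(nΣq² − (Σq)²)]
Numerator: 6×3700 − 131×159 = 1371
Denominator: √[(19422 − 17161)(26826 − 25281)] = √[2261 × 1545] = 1869.0225
r = 1371 / 1869.0225 ≈ 0.7335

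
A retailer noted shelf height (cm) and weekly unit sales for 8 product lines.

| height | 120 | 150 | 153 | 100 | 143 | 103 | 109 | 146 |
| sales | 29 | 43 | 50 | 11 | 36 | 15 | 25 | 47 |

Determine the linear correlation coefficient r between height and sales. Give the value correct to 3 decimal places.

n = 8, Σx = 1024, Σy = 256, Σx² = 134564, Σy² = 9666, Σxy = 34960
nΣxy − ΣxΣy = 279680 − 262144 = 17536
nΣx² − (Σx)² = 1076512 − 1048576 = 27936; nΣy² − (Σy)² = 77328 − 65536 = 11792
r = 17536 / √(27936 × 11792) = 17536 / 18149.9673 ≈ 0.966

0.966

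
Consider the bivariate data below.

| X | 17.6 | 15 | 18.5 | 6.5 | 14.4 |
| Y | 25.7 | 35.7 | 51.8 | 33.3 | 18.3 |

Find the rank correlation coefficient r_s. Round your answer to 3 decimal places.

Rank X: 4, 3, 5, 1, 2
Rank Y: 2, 4, 5, 3, 1
d = rank(X) − rank(Y): 2, -1, 0, -2, 1; Σd² = 10
ρ = 1 − 6Σd² / [n(n²−1)] = 1 − 6×10 / (5×24) = 1 − 60/120 ≈ 0.500

0.500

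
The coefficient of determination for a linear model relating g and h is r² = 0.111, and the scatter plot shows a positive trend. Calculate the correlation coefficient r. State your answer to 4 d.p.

|r| = √0.111 = 0.3332
The association is positive, so r = 0.3332.

0.3332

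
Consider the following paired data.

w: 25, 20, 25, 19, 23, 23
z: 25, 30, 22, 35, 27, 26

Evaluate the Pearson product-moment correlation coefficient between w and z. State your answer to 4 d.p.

-0.9462

n = 6, Σw = 135, Σz = 165, Σw² = 3069, Σz² = 4639, Σwz = 3659
nΣwz − ΣwΣz = 21954 − 22275 = -321
nΣw² − (Σw)² = 18414 − 18225 = 189; nΣz² − (Σz)² = 27834 − 27225 = 609
r = -321 / √(189 × 609) = -321 / 339.2654 ≈ -0.9462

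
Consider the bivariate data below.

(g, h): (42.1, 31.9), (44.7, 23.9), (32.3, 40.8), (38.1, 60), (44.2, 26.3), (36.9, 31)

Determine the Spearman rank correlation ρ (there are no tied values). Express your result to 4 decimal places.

Rank g: 4, 6, 1, 3, 5, 2
Rank h: 4, 1, 5, 6, 2, 3
d = rank(g) − rank(h): 0, 5, -4, -3, 3, -1; Σd² = 60
ρ = 1 − 6Σd² / [n(n²−1)] = 1 − 6×60 / (6×35) = 1 − 360/210 ≈ -0.7143

-0.7143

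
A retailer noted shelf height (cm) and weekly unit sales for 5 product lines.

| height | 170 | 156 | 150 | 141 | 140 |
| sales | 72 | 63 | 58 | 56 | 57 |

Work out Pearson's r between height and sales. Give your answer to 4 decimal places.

n = 5, Σx = 757, Σy = 306, Σx² = 115217, Σy² = 18902, Σxy = 46644
nΣxy − ΣxΣy = 233220 − 231642 = 1578
nΣx² − (Σx)² = 576085 − 573049 = 3036; nΣy² − (Σy)² = 94510 − 93636 = 874
r = 1578 / √(3036 × 874) = 1578 / 1628.9457 ≈ 0.9687

0.9687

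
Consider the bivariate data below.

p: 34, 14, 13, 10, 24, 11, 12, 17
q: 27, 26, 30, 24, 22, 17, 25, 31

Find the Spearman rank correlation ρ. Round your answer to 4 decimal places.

Rank p: 8, 5, 4, 1, 7, 2, 3, 6
Rank q: 6, 5, 7, 3, 2, 1, 4, 8
d = rank(p) − rank(q): 2, 0, -3, -2, 5, 1, -1, -2; Σd² = 48
ρ = 1 − 6Σd² / [n(n²−1)] = 1 − 6×48 / (8×63) = 1 − 288/504 ≈ 0.4286

0.4286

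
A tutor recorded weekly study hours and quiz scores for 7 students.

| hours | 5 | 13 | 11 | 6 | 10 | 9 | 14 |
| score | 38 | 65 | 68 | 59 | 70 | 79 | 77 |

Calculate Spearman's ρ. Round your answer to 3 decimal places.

Rank hours: 1, 6, 5, 2, 4, 3, 7
Rank score: 1, 3, 4, 2, 5, 7, 6
d = rank(hours) − rank(score): 0, 3, 1, 0, -1, -4, 1; Σd² = 28
ρ = 1 − 6Σd² / [n(n²−1)] = 1 − 6×28 / (7×48) = 1 − 168/336 ≈ 0.500

0.500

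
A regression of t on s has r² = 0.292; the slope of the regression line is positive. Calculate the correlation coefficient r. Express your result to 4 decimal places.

|r| = √0.292 = 0.5404
The association is positive, so r = 0.5404.

0.5404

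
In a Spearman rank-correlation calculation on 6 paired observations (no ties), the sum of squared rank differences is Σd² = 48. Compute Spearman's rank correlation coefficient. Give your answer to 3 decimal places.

ρ = 1 − 6Σd² / [n(n²−1)] = 1 − 6×48 / (6×35)
  = 1 − 288/210 = 1 − 1.3714 ≈ -0.371

-0.371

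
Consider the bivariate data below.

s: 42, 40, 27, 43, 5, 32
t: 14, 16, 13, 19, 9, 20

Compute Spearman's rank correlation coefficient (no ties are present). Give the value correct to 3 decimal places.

0.600

Rank s: 5, 4, 2, 6, 1, 3
Rank t: 3, 4, 2, 5, 1, 6
d = rank(s) − rank(t): 2, 0, 0, 1, 0, -3; Σd² = 14
ρ = 1 − 6Σd² / [n(n²−1)] = 1 − 6×14 / (6×35) = 1 − 84/210 ≈ 0.600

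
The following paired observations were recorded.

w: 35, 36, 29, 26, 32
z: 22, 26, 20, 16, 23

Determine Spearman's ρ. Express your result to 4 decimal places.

Rank w: 4, 5, 2, 1, 3
Rank z: 3, 5, 2, 1, 4
d = rank(w) − rank(z): 1, 0, 0, 0, -1; Σd² = 2
ρ = 1 − 6Σd² / [n(n²−1)] = 1 − 6×2 / (5×24) = 1 − 12/120 ≈ 0.9000

0.9000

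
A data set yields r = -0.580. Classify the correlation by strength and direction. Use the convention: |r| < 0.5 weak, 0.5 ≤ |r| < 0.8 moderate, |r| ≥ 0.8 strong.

r = -0.580 < 0 so the relationship is negative.
|r| = 0.580, which falls in the moderate range.

moderate negative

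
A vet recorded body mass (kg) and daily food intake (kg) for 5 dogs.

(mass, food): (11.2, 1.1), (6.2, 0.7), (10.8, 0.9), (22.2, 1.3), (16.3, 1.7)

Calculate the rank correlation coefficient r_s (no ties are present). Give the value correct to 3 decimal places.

Rank mass: 3, 1, 2, 5, 4
Rank food: 3, 1, 2, 4, 5
d = rank(mass) − rank(food): 0, 0, 0, 1, -1; Σd² = 2
ρ = 1 − 6Σd² / [n(n²−1)] = 1 − 6×2 / (5×24) = 1 − 12/120 ≈ 0.900

0.900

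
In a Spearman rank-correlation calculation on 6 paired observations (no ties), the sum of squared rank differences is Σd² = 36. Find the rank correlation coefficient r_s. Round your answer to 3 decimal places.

ρ = 1 − 6Σd² / [n(n²−1)] = 1 − 6×36 / (6×35)
  = 1 − 216/210 = 1 − 1.0286 ≈ -0.029

-0.029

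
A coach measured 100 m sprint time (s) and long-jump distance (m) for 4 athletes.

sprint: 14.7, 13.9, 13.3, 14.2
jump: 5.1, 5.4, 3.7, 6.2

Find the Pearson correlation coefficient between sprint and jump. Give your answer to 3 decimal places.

0.639

n = 4, Σx = 56.1, Σy = 20.4, Σx² = 787.83, Σy² = 107.3, Σxy = 287.28
nΣxy − ΣxΣy = 1149.12 − 1144.44 = 4.68
nΣx² − (Σx)² = 3151.32 − 3147.21 = 4.11; nΣy² − (Σy)² = 429.2 − 416.16 = 13.04
r = 4.68 / √(4.11 × 13.04) = 4.68 / 7.3208 ≈ 0.639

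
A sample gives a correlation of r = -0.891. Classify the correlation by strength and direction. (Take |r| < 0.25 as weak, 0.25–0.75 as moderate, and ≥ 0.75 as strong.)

strong negative

r = -0.891 < 0 so the relationship is negative.
|r| = 0.891, which falls in the strong range.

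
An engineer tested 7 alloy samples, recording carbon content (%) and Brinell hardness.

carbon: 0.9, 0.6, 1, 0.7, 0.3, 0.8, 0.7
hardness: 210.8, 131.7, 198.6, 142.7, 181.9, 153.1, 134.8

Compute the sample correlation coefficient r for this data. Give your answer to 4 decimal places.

0.3355

n = 7, Σx = 5, Σy = 1153.6, Σx² = 3.88, Σy² = 196285.04, Σxy = 838.64
nΣxy − ΣxΣy = 5870.48 − 5768 = 102.48
nΣx² − (Σx)² = 27.16 − 25 = 2.16; nΣy² − (Σy)² = 1373995.28 − 1330792.96 = 43202.32
r = 102.48 / √(2.16 × 43202.32) = 102.48 / 305.4783 ≈ 0.3355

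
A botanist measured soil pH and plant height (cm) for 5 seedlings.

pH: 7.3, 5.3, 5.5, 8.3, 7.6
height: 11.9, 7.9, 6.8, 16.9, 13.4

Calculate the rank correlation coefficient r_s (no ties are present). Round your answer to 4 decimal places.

0.9000

Rank pH: 3, 1, 2, 5, 4
Rank height: 3, 2, 1, 5, 4
d = rank(pH) − rank(height): 0, -1, 1, 0, 0; Σd² = 2
ρ = 1 − 6Σd² / [n(n²−1)] = 1 − 6×2 / (5×24) = 1 − 12/120 ≈ 0.9000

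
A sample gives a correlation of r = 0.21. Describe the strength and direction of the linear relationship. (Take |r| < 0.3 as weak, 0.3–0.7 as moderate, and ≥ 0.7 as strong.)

weak positive

r = 0.21 > 0 so the relationship is positive.
|r| = 0.21, which falls in the weak range.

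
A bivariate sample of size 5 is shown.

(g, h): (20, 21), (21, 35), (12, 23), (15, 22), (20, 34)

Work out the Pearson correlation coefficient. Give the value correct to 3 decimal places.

0.603

n = 5, Σg = 88, Σh = 135, Σg² = 1610, Σh² = 3835, Σgh = 2441
nΣgh − ΣgΣh = 12205 − 11880 = 325
nΣg² − (Σg)² = 8050 − 7744 = 306; nΣh² − (Σh)² = 19175 − 18225 = 950
r = 325 / √(306 × 950) = 325 / 539.1660 ≈ 0.603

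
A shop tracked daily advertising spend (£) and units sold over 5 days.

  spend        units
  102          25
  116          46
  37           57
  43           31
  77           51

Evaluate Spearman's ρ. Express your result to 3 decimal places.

Rank spend: 4, 5, 1, 2, 3
Rank units: 1, 3, 5, 2, 4
d = rank(spend) − rank(units): 3, 2, -4, 0, -1; Σd² = 30
ρ = 1 − 6Σd² / [n(n²−1)] = 1 − 6×30 / (5×24) = 1 − 180/120 ≈ -0.500

-0.500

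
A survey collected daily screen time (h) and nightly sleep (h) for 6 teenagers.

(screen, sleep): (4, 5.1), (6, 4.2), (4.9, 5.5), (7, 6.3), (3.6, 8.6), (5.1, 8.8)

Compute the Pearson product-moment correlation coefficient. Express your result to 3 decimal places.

-0.324

n = 6, Σx = 30.6, Σy = 38.5, Σx² = 163.98, Σy² = 264.99, Σxy = 192.49
nΣxy − ΣxΣy = 1154.94 − 1178.1 = -23.16
nΣx² − (Σx)² = 983.88 − 936.36 = 47.52; nΣy² − (Σy)² = 1589.94 − 1482.25 = 107.69
r = -23.16 / √(47.52 × 107.69) = -23.16 / 71.5362 ≈ -0.324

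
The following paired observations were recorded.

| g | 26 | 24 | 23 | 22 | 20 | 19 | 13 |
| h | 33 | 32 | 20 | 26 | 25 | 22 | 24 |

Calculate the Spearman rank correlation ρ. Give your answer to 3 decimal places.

0.607

Rank g: 7, 6, 5, 4, 3, 2, 1
Rank h: 7, 6, 1, 5, 4, 2, 3
d = rank(g) − rank(h): 0, 0, 4, -1, -1, 0, -2; Σd² = 22
ρ = 1 − 6Σd² / [n(n²−1)] = 1 − 6×22 / (7×48) = 1 − 132/336 ≈ 0.607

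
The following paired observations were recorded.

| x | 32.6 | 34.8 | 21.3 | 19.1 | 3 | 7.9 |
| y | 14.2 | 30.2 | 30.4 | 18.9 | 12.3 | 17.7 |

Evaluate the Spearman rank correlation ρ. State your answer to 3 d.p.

Rank x: 5, 6, 4, 3, 1, 2
Rank y: 2, 5, 6, 4, 1, 3
d = rank(x) − rank(y): 3, 1, -2, -1, 0, -1; Σd² = 16
ρ = 1 − 6Σd² / [n(n²−1)] = 1 − 6×16 / (6×35) = 1 − 96/210 ≈ 0.543

0.543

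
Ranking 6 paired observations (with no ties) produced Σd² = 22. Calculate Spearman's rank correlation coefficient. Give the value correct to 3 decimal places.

ρ = 1 − 6Σd² / [n(n²−1)] = 1 − 6×22 / (6×35)
  = 1 − 132/210 = 1 − 0.6286 ≈ 0.371

0.371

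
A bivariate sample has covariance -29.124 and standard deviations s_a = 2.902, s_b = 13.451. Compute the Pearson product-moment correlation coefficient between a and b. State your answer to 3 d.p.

r = Cov(a,b) / (s_a · s_b) = -29.124 / (2.902 × 13.451)
  = -29.124 / 39.0348 ≈ -0.746

-0.746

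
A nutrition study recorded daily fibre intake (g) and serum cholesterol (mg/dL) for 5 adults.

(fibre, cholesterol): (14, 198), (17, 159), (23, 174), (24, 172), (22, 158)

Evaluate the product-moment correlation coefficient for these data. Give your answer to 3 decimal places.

-0.500

n = 5, Σx = 100, Σy = 861, Σx² = 2074, Σy² = 149309, Σxy = 17081
nΣxy − ΣxΣy = 85405 − 86100 = -695
nΣx² − (Σx)² = 10370 − 10000 = 370; nΣy² − (Σy)² = 746545 − 741321 = 5224
r = -695 / √(370 × 5224) = -695 / 1390.2805 ≈ -0.500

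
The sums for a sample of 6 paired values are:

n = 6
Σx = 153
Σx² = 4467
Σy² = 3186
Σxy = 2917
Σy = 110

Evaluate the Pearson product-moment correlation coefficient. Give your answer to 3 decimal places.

0.138

r = (nΣxy − ΣxΣy) / √[(nΣx² − (Σx)²)(nΣy² − (Σy)²)]
Numerator: 6×2917 − 153×110 = 672
Denominator: √[(26802 − 23409)(19116 − 12100)] = √[3393 × 7016] = 4879.0663
r = 672 / 4879.0663 ≈ 0.138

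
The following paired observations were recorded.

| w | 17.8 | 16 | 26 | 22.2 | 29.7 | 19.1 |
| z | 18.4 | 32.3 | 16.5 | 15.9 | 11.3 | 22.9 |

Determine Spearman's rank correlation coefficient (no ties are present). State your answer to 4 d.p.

-0.8857

Rank w: 2, 1, 5, 4, 6, 3
Rank z: 4, 6, 3, 2, 1, 5
d = rank(w) − rank(z): -2, -5, 2, 2, 5, -2; Σd² = 66
ρ = 1 − 6Σd² / [n(n²−1)] = 1 − 6×66 / (6×35) = 1 − 396/210 ≈ -0.8857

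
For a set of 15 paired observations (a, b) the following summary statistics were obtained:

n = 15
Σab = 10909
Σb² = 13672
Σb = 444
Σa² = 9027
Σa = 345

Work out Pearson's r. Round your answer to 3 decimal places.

r = (nΣab − ΣaΣb) / √[(nΣa² − (Σa)²)(nΣb² − (Σb)²)]
Numerator: 15×10909 − 345×444 = 10455
Denominator: √[(135405 − 119025)(205080 − 197136)] = √[16380 × 7944] = 11407.1346
r = 10455 / 11407.1346 ≈ 0.917

0.917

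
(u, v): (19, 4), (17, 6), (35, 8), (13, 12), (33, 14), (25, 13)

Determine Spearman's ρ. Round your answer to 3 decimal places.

Rank u: 3, 2, 6, 1, 5, 4
Rank v: 1, 2, 3, 4, 6, 5
d = rank(u) − rank(v): 2, 0, 3, -3, -1, -1; Σd² = 24
ρ = 1 − 6Σd² / [n(n²−1)] = 1 − 6×24 / (6×35) = 1 − 144/210 ≈ 0.314

0.314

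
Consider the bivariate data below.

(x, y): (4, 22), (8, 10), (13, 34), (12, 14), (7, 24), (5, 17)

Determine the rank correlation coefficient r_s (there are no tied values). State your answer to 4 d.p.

0.0857

Rank x: 1, 4, 6, 5, 3, 2
Rank y: 4, 1, 6, 2, 5, 3
d = rank(x) − rank(y): -3, 3, 0, 3, -2, -1; Σd² = 32
ρ = 1 − 6Σd² / [n(n²−1)] = 1 − 6×32 / (6×35) = 1 − 192/210 ≈ 0.0857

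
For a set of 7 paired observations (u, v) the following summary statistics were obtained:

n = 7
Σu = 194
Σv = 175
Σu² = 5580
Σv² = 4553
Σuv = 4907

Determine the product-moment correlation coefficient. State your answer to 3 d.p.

0.300

r = (nΣuv − ΣuΣv) / √[(nΣu² − (Σu)²)(nΣv² − (Σv)²)]
Numerator: 7×4907 − 194×175 = 399
Denominator: √[(39060 − 37636)(31871 − 30625)] = √[1424 × 1246] = 1332.0300
r = 399 / 1332.0300 ≈ 0.300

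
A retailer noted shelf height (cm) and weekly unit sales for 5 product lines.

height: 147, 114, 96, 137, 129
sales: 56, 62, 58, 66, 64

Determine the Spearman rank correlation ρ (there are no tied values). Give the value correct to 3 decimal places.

Rank height: 5, 2, 1, 4, 3
Rank sales: 1, 3, 2, 5, 4
d = rank(height) − rank(sales): 4, -1, -1, -1, -1; Σd² = 20
ρ = 1 − 6Σd² / [n(n²−1)] = 1 − 6×20 / (5×24) = 1 − 120/120 ≈ 0.000

0.000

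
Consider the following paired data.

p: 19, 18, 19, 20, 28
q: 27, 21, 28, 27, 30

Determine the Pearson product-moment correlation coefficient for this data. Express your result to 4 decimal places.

n = 5, Σp = 104, Σq = 133, Σp² = 2230, Σq² = 3583, Σpq = 2803
nΣpq − ΣpΣq = 14015 − 13832 = 183
nΣp² − (Σp)² = 11150 − 10816 = 334; nΣq² − (Σq)² = 17915 − 17689 = 226
r = 183 / √(334 × 226) = 183 / 274.7435 ≈ 0.6661

0.6661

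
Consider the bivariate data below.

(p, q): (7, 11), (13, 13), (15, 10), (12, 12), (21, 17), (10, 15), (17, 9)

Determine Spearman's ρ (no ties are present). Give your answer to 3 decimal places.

Rank p: 1, 4, 5, 3, 7, 2, 6
Rank q: 3, 5, 2, 4, 7, 6, 1
d = rank(p) − rank(q): -2, -1, 3, -1, 0, -4, 5; Σd² = 56
ρ = 1 − 6Σd² / [n(n²−1)] = 1 − 6×56 / (7×48) = 1 − 336/336 ≈ 0.000

0.000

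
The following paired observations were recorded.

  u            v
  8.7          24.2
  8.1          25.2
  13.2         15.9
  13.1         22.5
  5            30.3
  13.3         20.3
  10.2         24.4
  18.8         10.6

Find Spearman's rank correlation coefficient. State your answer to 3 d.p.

-0.952

Rank u: 3, 2, 6, 5, 1, 7, 4, 8
Rank v: 5, 7, 2, 4, 8, 3, 6, 1
d = rank(u) − rank(v): -2, -5, 4, 1, -7, 4, -2, 7; Σd² = 164
ρ = 1 − 6Σd² / [n(n²−1)] = 1 − 6×164 / (8×63) = 1 − 984/504 ≈ -0.952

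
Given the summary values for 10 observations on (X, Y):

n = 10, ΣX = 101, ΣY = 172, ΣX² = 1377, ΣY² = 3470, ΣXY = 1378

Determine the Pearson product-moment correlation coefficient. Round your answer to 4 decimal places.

-0.8406

r = (nΣXY − ΣXΣY) / √[(nΣX² − (ΣX)²)(nΣY² − (ΣY)²)]
Numerator: 10×1378 − 101×172 = -3592
Denominator: √[(13770 − 10201)(34700 − 29584)] = √[3569 × 5116] = 4273.0556
r = -3592 / 4273.0556 ≈ -0.8406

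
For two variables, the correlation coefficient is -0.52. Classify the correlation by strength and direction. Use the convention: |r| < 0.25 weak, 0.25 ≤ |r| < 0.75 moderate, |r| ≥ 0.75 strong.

r = -0.52 < 0 so the relationship is negative.
|r| = 0.52, which falls in the moderate range.

moderate negative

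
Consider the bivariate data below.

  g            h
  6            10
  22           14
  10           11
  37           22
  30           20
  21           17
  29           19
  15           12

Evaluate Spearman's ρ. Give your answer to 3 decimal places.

0.976

Rank g: 1, 5, 2, 8, 7, 4, 6, 3
Rank h: 1, 4, 2, 8, 7, 5, 6, 3
d = rank(g) − rank(h): 0, 1, 0, 0, 0, -1, 0, 0; Σd² = 2
ρ = 1 − 6Σd² / [n(n²−1)] = 1 − 6×2 / (8×63) = 1 − 12/504 ≈ 0.976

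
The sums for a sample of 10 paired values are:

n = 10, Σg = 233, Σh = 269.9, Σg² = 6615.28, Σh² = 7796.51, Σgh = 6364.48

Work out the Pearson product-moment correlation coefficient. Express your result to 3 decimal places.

0.097

r = (nΣgh − ΣgΣh) / √[(nΣg² − (Σg)²)(nΣh² − (Σh)²)]
Numerator: 10×6364.48 − 233×269.9 = 758.1
Denominator: √[(66152.8 − 54289)(77965.1 − 72846.01)] = √[11863.8 × 5119.09] = 7793.0649
r = 758.1 / 7793.0649 ≈ 0.097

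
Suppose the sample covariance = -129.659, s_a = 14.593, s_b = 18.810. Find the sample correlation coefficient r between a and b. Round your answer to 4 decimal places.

-0.4724

r = Cov(a,b) / (s_a · s_b) = -129.659 / (14.593 × 18.810)
  = -129.659 / 274.4943 ≈ -0.4724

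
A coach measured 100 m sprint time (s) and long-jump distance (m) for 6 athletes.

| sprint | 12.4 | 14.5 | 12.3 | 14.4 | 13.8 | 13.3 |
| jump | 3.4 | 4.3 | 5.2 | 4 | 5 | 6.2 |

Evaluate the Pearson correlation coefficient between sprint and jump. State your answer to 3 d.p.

n = 6, Σx = 80.7, Σy = 28.1, Σx² = 1089.99, Σy² = 136.53, Σxy = 377.53
nΣxy − ΣxΣy = 2265.18 − 2267.67 = -2.49
nΣx² − (Σx)² = 6539.94 − 6512.49 = 27.45; nΣy² − (Σy)² = 819.18 − 789.61 = 29.57
r = -2.49 / √(27.45 × 29.57) = -2.49 / 28.4903 ≈ -0.087

-0.087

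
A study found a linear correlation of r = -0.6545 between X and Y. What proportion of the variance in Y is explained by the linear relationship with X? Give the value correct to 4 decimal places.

0.4284

r² = (-0.6545)² = 0.4284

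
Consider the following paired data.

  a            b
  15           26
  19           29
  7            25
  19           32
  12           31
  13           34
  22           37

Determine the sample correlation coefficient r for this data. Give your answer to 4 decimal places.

n = 7, Σa = 107, Σb = 214, Σa² = 1793, Σb² = 6652, Σab = 3352
nΣab − ΣaΣb = 23464 − 22898 = 566
nΣa² − (Σa)² = 12551 − 11449 = 1102; nΣb² − (Σb)² = 46564 − 45796 = 768
r = 566 / √(1102 × 768) = 566 / 919.9652 ≈ 0.6152

0.6152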